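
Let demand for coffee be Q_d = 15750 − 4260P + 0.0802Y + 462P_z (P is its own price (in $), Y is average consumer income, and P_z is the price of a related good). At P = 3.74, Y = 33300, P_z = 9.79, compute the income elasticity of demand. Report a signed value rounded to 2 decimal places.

At the given values, Q_d = 15750 − 4260(3.74) + 0.0802(33300) + 462(9.79) = 7011.24.
∂Q_d/∂Y = 0.0802.
E = (0.0802) × (33300/7011.24) = 0.3809…

0.38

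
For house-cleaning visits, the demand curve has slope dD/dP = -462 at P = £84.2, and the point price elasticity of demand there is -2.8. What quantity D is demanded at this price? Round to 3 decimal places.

Ed = (dD/dP)·(P/D) ⇒ D = (dD/dP)·P/Ed = (-462)·84.2/(-2.8) = 13893

13893.000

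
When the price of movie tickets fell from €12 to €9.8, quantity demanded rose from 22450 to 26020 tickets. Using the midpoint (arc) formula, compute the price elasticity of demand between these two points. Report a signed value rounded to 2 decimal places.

-0.73

%ΔQ = (26020 − 22450) / [(22450 + 26020)/2] = 3570/24235 = 0.147307…
%ΔP = (9.8 − 12) / [(12 + 9.8)/2] = -2.2/10.9 = -0.201834…
Arc Ed = %ΔQ / %ΔP = (3570/24235) / (-2.2/10.9) = -0.7298…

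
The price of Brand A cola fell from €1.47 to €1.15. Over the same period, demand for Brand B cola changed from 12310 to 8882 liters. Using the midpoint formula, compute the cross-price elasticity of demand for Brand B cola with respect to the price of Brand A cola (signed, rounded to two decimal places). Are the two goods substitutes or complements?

%ΔQ_{Brand B cola} = (8882 − 12310)/avg = -3428/10596 = -0.323518…
%ΔP_{Brand A cola} = (1.15 − 1.47)/avg = -0.32/1.31 = -0.244274…
E_cross = (-3428/10596) / (-0.32/1.31) = 1.3244…
E_cross > 0 ⇒ the goods are substitutes.

1.32; substitutes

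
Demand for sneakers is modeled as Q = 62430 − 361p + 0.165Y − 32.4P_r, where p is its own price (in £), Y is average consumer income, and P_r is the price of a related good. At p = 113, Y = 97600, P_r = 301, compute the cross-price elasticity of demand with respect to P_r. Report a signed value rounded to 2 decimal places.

At the given values, Q = 62430 − 361(113) + 0.165(97600) − 32.4(301) = 27988.6.
∂Q/∂P_r = -32.4.
E = (-32.4) × (301/27988.6) = -0.3484…

-0.35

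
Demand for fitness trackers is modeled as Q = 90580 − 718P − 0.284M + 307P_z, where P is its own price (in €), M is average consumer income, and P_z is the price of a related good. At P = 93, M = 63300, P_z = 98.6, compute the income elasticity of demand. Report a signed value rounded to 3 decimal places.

-0.498

At the given values, Q = 90580 − 718(93) − 0.284(63300) + 307(98.6) = 36099.
∂Q/∂M = -0.284.
E = (-0.284) × (63300/36099) = -0.49799…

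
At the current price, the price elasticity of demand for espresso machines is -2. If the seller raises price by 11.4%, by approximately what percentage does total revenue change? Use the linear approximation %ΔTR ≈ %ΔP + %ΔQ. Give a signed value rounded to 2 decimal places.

%ΔQ ≈ Ed × %ΔP = (-2) × (+11.4%) = -22.8000%
%ΔTR ≈ %ΔP + %ΔQ = (+11.4%) + (-22.8000%) = -11.4000%

-11.40%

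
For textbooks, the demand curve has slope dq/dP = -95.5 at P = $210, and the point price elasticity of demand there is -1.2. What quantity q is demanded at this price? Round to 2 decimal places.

Ed = (dq/dP)·(P/q) ⇒ q = (dq/dP)·P/Ed = (-95.5)·210/(-1.2) = 16712.5

16712.50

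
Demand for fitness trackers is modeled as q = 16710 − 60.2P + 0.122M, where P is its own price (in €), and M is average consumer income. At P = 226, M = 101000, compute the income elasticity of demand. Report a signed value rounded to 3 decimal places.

0.799

At the given values, q = 16710 − 60.2(226) + 0.122(101000) = 15426.8.
∂q/∂M = 0.122.
E = (0.122) × (101000/15426.8) = 0.79873…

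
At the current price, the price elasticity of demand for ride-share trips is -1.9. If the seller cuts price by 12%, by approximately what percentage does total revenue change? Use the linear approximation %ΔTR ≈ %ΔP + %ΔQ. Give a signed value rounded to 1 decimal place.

%ΔQ ≈ Ed × %ΔP = (-1.9) × (-12%) = +22.8000%
%ΔTR ≈ %ΔP + %ΔQ = (-12%) + (+22.8000%) = +10.8000%

+10.8%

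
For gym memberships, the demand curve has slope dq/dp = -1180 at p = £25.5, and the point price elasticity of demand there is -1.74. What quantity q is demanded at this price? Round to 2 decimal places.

17293.10

Ed = (dq/dp)·(p/q) ⇒ q = (dq/dp)·p/Ed = (-1180)·25.5/(-1.74) = 17293.1034…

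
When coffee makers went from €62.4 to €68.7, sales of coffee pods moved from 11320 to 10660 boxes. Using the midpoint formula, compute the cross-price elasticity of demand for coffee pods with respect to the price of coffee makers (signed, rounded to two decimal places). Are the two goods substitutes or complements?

-0.62; complements

%ΔQ_{coffee pods} = (10660 − 11320)/avg = -660/10990 = -0.060054…
%ΔP_{coffee makers} = (68.7 − 62.4)/avg = 6.3/65.55 = 0.096109…
E_cross = (-660/10990) / (6.3/65.55) = -0.6248…
E_cross < 0 ⇒ the goods are complements.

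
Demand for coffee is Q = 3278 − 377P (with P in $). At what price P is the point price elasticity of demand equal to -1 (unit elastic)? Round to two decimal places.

4.35

Ed = −377P/(3278 − 377P). Set this equal to -1:
377P = 1·(3278 − 377P) ⇒ 377P(1 + 1) = 1·3278
P = 1·3278 / (377·2) = 4.3474…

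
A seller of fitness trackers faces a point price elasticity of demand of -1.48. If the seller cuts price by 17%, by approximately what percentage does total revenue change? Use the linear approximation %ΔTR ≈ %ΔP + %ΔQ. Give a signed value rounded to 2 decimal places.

+8.16%

%ΔQ ≈ Ed × %ΔP = (-1.48) × (-17%) = +25.1600%
%ΔTR ≈ %ΔP + %ΔQ = (-17%) + (+25.1600%) = +8.1600%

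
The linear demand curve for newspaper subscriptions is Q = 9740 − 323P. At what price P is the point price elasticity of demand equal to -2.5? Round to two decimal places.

21.54

Ed = −323P/(9740 − 323P). Set this equal to -2.5:
323P = 2.5·(9740 − 323P) ⇒ 323P(1 + 2.5) = 2.5·9740
P = 2.5·9740 / (323·3.5) = 21.5391…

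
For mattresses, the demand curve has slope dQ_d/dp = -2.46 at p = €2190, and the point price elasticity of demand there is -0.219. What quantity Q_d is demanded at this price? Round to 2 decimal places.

Ed = (dQ_d/dp)·(p/Q_d) ⇒ Q_d = (dQ_d/dp)·p/Ed = (-2.46)·2190/(-0.219) = 24600

24600.00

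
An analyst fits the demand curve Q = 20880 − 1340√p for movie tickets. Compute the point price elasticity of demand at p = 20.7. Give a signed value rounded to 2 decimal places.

dQ/dp = −1340/(2√p) = -147.262. At p = 20.7, Q = 14783.4.
Ed = (dQ/dp)·(p/Q) = (-147.262) × (20.7/14783.4) = -0.2061…

-0.21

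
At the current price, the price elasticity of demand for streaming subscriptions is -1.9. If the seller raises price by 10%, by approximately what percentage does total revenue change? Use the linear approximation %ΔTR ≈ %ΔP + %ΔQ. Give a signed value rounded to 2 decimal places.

%ΔQ ≈ Ed × %ΔP = (-1.9) × (+10%) = -19.0000%
%ΔTR ≈ %ΔP + %ΔQ = (+10%) + (-19.0000%) = -9.0000%

-9.00%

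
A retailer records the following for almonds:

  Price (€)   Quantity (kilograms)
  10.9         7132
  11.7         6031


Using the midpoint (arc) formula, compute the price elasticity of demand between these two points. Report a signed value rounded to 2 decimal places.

%ΔQ = (6031 − 7132) / [(7132 + 6031)/2] = -1101/6581.5 = -0.167287…
%ΔP = (11.7 − 10.9) / [(10.9 + 11.7)/2] = 0.8/11.3 = 0.070796…
Arc Ed = %ΔQ / %ΔP = (-1101/6581.5) / (0.8/11.3) = -2.3629…

-2.36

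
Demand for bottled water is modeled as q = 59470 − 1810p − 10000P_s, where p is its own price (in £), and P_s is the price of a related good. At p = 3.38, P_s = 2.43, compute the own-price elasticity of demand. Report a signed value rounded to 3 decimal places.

At the given values, q = 59470 − 1810(3.38) − 10000(2.43) = 29052.2.
∂q/∂p = −1810.
E = (-1810) × (3.38/29052.2) = -0.21057…

-0.211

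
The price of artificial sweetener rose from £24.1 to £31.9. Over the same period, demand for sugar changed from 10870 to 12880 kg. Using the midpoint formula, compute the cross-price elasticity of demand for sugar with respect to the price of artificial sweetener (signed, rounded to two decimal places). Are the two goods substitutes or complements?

0.61; substitutes

%ΔQ_{sugar} = (12880 − 10870)/avg = 2010/11875 = 0.169263…
%ΔP_{artificial sweetener} = (31.9 − 24.1)/avg = 7.8/28 = 0.278571…
E_cross = (2010/11875) / (7.8/28) = 0.6076…
E_cross > 0 ⇒ the goods are substitutes.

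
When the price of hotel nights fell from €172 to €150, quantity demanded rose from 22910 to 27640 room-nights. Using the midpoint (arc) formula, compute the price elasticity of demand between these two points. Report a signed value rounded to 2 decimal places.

%ΔQ = (27640 − 22910) / [(22910 + 27640)/2] = 4730/25275 = 0.187141…
%ΔP = (150 − 172) / [(172 + 150)/2] = -22/161 = -0.136645…
Arc Ed = %ΔQ / %ΔP = (4730/25275) / (-22/161) = -1.3695…

-1.37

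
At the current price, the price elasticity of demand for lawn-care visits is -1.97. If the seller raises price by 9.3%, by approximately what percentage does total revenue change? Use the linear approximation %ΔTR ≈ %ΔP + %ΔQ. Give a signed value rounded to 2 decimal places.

%ΔQ ≈ Ed × %ΔP = (-1.97) × (+9.3%) = -18.3210%
%ΔTR ≈ %ΔP + %ΔQ = (+9.3%) + (-18.3210%) = -9.0210%

-9.02%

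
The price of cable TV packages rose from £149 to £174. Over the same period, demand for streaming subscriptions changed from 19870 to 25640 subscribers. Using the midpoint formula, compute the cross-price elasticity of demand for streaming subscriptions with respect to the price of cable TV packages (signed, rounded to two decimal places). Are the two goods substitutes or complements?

%ΔQ_{streaming subscriptions} = (25640 − 19870)/avg = 5770/22755 = 0.253570…
%ΔP_{cable TV packages} = (174 − 149)/avg = 25/161.5 = 0.154798…
E_cross = (5770/22755) / (25/161.5) = 1.6380…
E_cross > 0 ⇒ the goods are substitutes.

1.64; substitutes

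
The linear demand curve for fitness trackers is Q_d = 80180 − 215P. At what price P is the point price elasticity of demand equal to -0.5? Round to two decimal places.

124.31

Ed = −215P/(80180 − 215P). Set this equal to -0.5:
215P = 0.5·(80180 − 215P) ⇒ 215P(1 + 0.5) = 0.5·80180
P = 0.5·80180 / (215·1.5) = 124.3100…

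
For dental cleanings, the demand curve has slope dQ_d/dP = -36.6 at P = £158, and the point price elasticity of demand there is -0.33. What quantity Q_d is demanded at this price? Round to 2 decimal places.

Ed = (dQ_d/dP)·(P/Q_d) ⇒ Q_d = (dQ_d/dP)·P/Ed = (-36.6)·158/(-0.33) = 17523.6363…

17523.64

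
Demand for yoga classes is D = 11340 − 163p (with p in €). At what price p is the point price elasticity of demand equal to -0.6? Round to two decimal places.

26.09

Ed = −163p/(11340 − 163p). Set this equal to -0.6:
163p = 0.6·(11340 − 163p) ⇒ 163p(1 + 0.6) = 0.6·11340
p = 0.6·11340 / (163·1.6) = 26.0889…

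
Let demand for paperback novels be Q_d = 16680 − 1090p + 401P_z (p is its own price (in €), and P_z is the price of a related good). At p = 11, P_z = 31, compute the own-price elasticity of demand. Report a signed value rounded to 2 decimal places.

-0.70

At the given values, Q_d = 16680 − 1090(11) + 401(31) = 17121.
∂Q_d/∂p = −1090.
E = (-1090) × (11/17121) = -0.7003…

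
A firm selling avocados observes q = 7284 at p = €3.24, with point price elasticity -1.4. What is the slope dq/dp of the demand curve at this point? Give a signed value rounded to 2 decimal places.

Ed = (dq/dp)·(p/q) ⇒ dq/dp = Ed·q/p = (-1.4)·7284/3.24 = -3147.4074…

-3147.41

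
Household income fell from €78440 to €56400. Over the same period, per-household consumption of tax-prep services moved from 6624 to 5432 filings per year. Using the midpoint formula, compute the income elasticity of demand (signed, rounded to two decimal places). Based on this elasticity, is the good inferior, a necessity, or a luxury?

%ΔQ = (5432 − 6624)/[( 6624 + 5432)/2] = -1192/6028 = -0.197743…
%ΔIncome = (56400 − 78440)/[( 78440 + 56400)/2] = -22040/67420 = -0.326905…
E_income = (-1192/6028) / (-22040/67420) = 0.6048…
0 < E_income < 1 ⇒ normal good, necessity.

0.60; necessity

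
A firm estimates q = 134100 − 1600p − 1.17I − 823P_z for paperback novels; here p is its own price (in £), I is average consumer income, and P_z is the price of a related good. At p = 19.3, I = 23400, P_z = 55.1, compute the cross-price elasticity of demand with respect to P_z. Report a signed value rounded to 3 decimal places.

-1.487

At the given values, q = 134100 − 1600(19.3) − 1.17(23400) − 823(55.1) = 30494.7.
∂q/∂P_z = -823.
E = (-823) × (55.1/30494.7) = -1.48705…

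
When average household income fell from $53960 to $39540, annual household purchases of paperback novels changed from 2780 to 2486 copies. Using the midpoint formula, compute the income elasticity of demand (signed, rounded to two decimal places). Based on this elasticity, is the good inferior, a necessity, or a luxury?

%ΔQ = (2486 − 2780)/[( 2780 + 2486)/2] = -294/2633 = -0.111659…
%ΔIncome = (39540 − 53960)/[( 53960 + 39540)/2] = -14420/46750 = -0.308449…
E_income = (-294/2633) / (-14420/46750) = 0.3620…
0 < E_income < 1 ⇒ normal good, necessity.

0.36; necessity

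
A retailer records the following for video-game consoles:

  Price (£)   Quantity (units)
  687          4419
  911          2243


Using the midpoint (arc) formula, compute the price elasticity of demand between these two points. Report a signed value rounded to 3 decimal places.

%ΔQ = (2243 − 4419) / [(4419 + 2243)/2] = -2176/3331 = -0.653257…
%ΔP = (911 − 687) / [(687 + 911)/2] = 224/799 = 0.280350…
Arc Ed = %ΔQ / %ΔP = (-2176/3331) / (224/799) = -2.33014…

-2.330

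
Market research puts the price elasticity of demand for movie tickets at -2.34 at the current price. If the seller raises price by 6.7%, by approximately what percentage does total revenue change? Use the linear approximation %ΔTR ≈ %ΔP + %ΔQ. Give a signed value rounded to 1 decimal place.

%ΔQ ≈ Ed × %ΔP = (-2.34) × (+6.7%) = -15.6780%
%ΔTR ≈ %ΔP + %ΔQ = (+6.7%) + (-15.6780%) = -8.9780%

-9.0%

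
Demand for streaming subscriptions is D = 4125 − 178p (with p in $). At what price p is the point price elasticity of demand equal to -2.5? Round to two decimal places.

16.55

Ed = −178p/(4125 − 178p). Set this equal to -2.5:
178p = 2.5·(4125 − 178p) ⇒ 178p(1 + 2.5) = 2.5·4125
p = 2.5·4125 / (178·3.5) = 16.5529…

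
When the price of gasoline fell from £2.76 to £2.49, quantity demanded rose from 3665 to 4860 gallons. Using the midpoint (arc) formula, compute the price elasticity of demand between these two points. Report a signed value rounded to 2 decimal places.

-2.73

%ΔQ = (4860 − 3665) / [(3665 + 4860)/2] = 1195/4262.5 = 0.280351…
%ΔP = (2.49 − 2.76) / [(2.76 + 2.49)/2] = -0.27/2.625 = -0.102857…
Arc Ed = %ΔQ / %ΔP = (1195/4262.5) / (-0.27/2.625) = -2.7256…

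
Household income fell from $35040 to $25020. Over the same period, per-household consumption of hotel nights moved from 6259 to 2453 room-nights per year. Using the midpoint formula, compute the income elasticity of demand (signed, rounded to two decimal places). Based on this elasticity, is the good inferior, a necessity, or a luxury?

%ΔQ = (2453 − 6259)/[( 6259 + 2453)/2] = -3806/4356 = -0.873737…
%ΔIncome = (25020 − 35040)/[( 35040 + 25020)/2] = -10020/30030 = -0.333666…
E_income = (-3806/4356) / (-10020/30030) = 2.6185…
E_income > 1 ⇒ normal good, luxury.

2.62; luxury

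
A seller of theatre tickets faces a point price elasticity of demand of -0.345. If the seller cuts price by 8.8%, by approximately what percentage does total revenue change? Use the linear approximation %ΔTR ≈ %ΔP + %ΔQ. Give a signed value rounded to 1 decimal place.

%ΔQ ≈ Ed × %ΔP = (-0.345) × (-8.8%) = +3.0360%
%ΔTR ≈ %ΔP + %ΔQ = (-8.8%) + (+3.0360%) = -5.7640%

-5.8%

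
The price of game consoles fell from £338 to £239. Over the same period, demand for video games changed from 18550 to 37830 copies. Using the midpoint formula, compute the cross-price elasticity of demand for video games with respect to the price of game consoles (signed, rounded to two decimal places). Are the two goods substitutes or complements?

-1.99; complements

%ΔQ_{video games} = (37830 − 18550)/avg = 19280/28190 = 0.683930…
%ΔP_{game consoles} = (239 − 338)/avg = -99/288.5 = -0.343154…
E_cross = (19280/28190) / (-99/288.5) = -1.9930…
E_cross < 0 ⇒ the goods are complements.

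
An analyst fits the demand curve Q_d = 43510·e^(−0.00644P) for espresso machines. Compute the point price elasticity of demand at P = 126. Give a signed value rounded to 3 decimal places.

-0.811

dQ_d/dP = −0.00644·Q_d = -124.472. At P = 126, Q_d = 19327.9.
Ed = (dQ_d/dP)·(P/Q_d) = (-124.472) × (126/19327.9) = -0.81144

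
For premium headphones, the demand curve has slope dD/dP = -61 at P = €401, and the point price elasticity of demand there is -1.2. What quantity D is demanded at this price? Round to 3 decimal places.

Ed = (dD/dP)·(P/D) ⇒ D = (dD/dP)·P/Ed = (-61)·401/(-1.2) = 20384.16666…

20384.167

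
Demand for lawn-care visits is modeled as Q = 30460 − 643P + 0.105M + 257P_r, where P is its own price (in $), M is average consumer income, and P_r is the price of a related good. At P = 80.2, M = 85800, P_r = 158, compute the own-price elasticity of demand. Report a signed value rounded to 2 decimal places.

-1.81

At the given values, Q = 30460 − 643(80.2) + 0.105(85800) + 257(158) = 28506.4.
∂Q/∂P = −643.
E = (-643) × (80.2/28506.4) = -1.8090…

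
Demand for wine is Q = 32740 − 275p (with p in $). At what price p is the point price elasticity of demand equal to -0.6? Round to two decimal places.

Ed = −275p/(32740 − 275p). Set this equal to -0.6:
275p = 0.6·(32740 − 275p) ⇒ 275p(1 + 0.6) = 0.6·32740
p = 0.6·32740 / (275·1.6) = 44.6454…

44.65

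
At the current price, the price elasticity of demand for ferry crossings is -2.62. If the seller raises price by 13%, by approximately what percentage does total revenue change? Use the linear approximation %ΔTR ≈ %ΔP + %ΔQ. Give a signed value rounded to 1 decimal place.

%ΔQ ≈ Ed × %ΔP = (-2.62) × (+13%) = -34.0600%
%ΔTR ≈ %ΔP + %ΔQ = (+13%) + (-34.0600%) = -21.0600%

-21.1%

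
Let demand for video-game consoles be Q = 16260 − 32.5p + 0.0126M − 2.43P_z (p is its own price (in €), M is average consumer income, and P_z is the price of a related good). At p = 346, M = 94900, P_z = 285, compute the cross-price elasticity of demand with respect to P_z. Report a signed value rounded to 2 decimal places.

-0.13

At the given values, Q = 16260 − 32.5(346) + 0.0126(94900) − 2.43(285) = 5518.19.
∂Q/∂P_z = -2.43.
E = (-2.43) × (285/5518.19) = -0.1255…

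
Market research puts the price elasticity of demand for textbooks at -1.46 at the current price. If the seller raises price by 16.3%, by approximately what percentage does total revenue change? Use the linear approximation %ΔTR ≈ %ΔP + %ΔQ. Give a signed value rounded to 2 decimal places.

-7.50%

%ΔQ ≈ Ed × %ΔP = (-1.46) × (+16.3%) = -23.7980%
%ΔTR ≈ %ΔP + %ΔQ = (+16.3%) + (-23.7980%) = -7.4980%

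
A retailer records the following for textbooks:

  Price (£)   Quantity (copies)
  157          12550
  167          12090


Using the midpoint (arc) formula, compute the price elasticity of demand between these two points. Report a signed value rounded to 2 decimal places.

-0.60

%ΔQ = (12090 − 12550) / [(12550 + 12090)/2] = -460/12320 = -0.037337…
%ΔP = (167 − 157) / [(157 + 167)/2] = 10/162 = 0.061728…
Arc Ed = %ΔQ / %ΔP = (-460/12320) / (10/162) = -0.6048…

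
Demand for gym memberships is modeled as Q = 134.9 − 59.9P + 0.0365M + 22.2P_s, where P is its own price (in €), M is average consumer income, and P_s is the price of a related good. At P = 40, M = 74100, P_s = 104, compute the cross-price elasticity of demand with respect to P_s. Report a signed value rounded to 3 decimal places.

0.839

At the given values, Q = 134.9 − 59.9(40) + 0.0365(74100) + 22.2(104) = 2752.35.
∂Q/∂P_s = 22.2.
E = (22.2) × (104/2752.35) = 0.83884…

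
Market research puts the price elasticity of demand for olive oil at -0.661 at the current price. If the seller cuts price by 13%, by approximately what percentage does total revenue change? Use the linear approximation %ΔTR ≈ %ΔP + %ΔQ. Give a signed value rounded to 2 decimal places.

%ΔQ ≈ Ed × %ΔP = (-0.661) × (-13%) = +8.5930%
%ΔTR ≈ %ΔP + %ΔQ = (-13%) + (+8.5930%) = -4.4070%

-4.41%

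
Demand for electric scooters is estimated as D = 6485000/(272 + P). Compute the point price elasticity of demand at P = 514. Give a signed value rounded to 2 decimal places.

dD/dP = −6485000/(272 + P)² = -10.497. At P = 514, D = 8250.64.
Ed = (dD/dP)·(P/D) = (-10.497) × (514/8250.64) = -0.6539…

-0.65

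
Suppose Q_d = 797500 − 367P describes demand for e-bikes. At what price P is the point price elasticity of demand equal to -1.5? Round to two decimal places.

Ed = −367P/(797500 − 367P). Set this equal to -1.5:
367P = 1.5·(797500 − 367P) ⇒ 367P(1 + 1.5) = 1.5·797500
P = 1.5·797500 / (367·2.5) = 1303.8147…

1303.81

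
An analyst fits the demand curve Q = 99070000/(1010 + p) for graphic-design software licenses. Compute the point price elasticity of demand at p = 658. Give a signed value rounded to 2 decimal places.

dQ/dp = −99070000/(1010 + p)² = -35.6082. At p = 658, Q = 59394.5.
Ed = (dQ/dp)·(p/Q) = (-35.6082) × (658/59394.5) = -0.3944…

-0.39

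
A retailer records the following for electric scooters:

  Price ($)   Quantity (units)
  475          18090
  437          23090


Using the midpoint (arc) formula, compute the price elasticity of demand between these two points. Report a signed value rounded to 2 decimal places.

%ΔQ = (23090 − 18090) / [(18090 + 23090)/2] = 5000/20590 = 0.242836…
%ΔP = (437 − 475) / [(475 + 437)/2] = -38/456 = -0.083333…
Arc Ed = %ΔQ / %ΔP = (5000/20590) / (-38/456) = -2.9140…

-2.91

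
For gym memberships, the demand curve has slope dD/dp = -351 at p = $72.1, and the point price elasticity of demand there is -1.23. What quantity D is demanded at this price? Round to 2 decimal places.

Ed = (dD/dp)·(p/D) ⇒ D = (dD/dp)·p/Ed = (-351)·72.1/(-1.23) = 20574.8780…

20574.88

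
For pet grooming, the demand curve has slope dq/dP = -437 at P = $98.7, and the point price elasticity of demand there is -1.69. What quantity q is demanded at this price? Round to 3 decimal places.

25521.834

Ed = (dq/dP)·(P/q) ⇒ q = (dq/dP)·P/Ed = (-437)·98.7/(-1.69) = 25521.83431…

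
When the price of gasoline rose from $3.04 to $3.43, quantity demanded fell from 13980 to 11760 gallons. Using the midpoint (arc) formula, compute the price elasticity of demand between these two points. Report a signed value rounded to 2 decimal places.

%ΔQ = (11760 − 13980) / [(13980 + 11760)/2] = -2220/12870 = -0.172494…
%ΔP = (3.43 − 3.04) / [(3.04 + 3.43)/2] = 0.39/3.235 = 0.120556…
Arc Ed = %ΔQ / %ΔP = (-2220/12870) / (0.39/3.235) = -1.4308…

-1.43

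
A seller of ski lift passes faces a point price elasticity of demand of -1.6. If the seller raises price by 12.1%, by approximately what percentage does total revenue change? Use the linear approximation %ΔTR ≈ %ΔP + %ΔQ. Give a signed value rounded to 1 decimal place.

-7.3%

%ΔQ ≈ Ed × %ΔP = (-1.6) × (+12.1%) = -19.3600%
%ΔTR ≈ %ΔP + %ΔQ = (+12.1%) + (-19.3600%) = -7.2600%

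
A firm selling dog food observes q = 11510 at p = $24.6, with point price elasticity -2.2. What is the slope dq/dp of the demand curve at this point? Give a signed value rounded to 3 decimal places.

Ed = (dq/dp)·(p/q) ⇒ dq/dp = Ed·q/p = (-2.2)·11510/24.6 = -1029.34959…

-1029.350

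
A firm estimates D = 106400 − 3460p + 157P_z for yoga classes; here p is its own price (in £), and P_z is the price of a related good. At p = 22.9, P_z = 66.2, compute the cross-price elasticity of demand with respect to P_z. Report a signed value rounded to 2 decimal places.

0.28

At the given values, D = 106400 − 3460(22.9) + 157(66.2) = 37559.4.
∂D/∂P_z = 157.
E = (157) × (66.2/37559.4) = 0.2767…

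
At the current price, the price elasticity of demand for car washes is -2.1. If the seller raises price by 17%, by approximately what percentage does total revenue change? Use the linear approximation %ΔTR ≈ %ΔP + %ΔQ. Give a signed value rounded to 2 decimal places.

-18.70%

%ΔQ ≈ Ed × %ΔP = (-2.1) × (+17%) = -35.7000%
%ΔTR ≈ %ΔP + %ΔQ = (+17%) + (-35.7000%) = -18.7000%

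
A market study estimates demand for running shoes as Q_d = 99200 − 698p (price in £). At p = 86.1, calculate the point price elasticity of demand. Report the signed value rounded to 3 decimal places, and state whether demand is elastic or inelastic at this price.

dQ_d/dp = −698. At p = 86.1, Q_d = 99200 − 698(86.1) = 39102.2.
Ed = (dQ_d/dp)·(p/Q_d) = −698 × (86.1/39102.2) = -1.53694…
|Ed| = 1.537 > 1, so demand is elastic.

-1.537; elastic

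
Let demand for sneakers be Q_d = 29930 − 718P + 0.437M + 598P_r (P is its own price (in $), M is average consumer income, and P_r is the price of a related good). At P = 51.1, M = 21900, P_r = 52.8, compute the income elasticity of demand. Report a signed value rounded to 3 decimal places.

At the given values, Q_d = 29930 − 718(51.1) + 0.437(21900) + 598(52.8) = 34384.9.
∂Q_d/∂M = 0.437.
E = (0.437) × (21900/34384.9) = 0.27832…

0.278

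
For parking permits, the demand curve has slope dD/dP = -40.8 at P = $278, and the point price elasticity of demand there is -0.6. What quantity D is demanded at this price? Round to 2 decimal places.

18904.00

Ed = (dD/dP)·(P/D) ⇒ D = (dD/dP)·P/Ed = (-40.8)·278/(-0.6) = 18904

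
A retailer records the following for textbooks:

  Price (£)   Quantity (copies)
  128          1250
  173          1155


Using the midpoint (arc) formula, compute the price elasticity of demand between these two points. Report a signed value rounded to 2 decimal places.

%ΔQ = (1155 − 1250) / [(1250 + 1155)/2] = -95/1202.5 = -0.079002…
%ΔP = (173 − 128) / [(128 + 173)/2] = 45/150.5 = 0.299003…
Arc Ed = %ΔQ / %ΔP = (-95/1202.5) / (45/150.5) = -0.2642…

-0.26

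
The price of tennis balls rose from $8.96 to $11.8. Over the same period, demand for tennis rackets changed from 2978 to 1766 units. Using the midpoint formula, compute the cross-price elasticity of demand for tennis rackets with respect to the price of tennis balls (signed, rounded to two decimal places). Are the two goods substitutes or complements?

-1.87; complements

%ΔQ_{tennis rackets} = (1766 − 2978)/avg = -1212/2372 = -0.510961…
%ΔP_{tennis balls} = (11.8 − 8.96)/avg = 2.84/10.38 = 0.273603…
E_cross = (-1212/2372) / (2.84/10.38) = -1.8675…
E_cross < 0 ⇒ the goods are complements.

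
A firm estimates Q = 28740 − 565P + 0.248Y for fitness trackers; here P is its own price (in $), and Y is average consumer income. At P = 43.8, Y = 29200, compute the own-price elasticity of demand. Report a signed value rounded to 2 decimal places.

-2.20

At the given values, Q = 28740 − 565(43.8) + 0.248(29200) = 11234.6.
∂Q/∂P = −565.
E = (-565) × (43.8/11234.6) = -2.2027…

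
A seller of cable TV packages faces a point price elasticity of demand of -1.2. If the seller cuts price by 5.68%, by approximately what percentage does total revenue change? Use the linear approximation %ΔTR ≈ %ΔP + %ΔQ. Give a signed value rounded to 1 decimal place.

+1.1%

%ΔQ ≈ Ed × %ΔP = (-1.2) × (-5.68%) = +6.8160%
%ΔTR ≈ %ΔP + %ΔQ = (-5.68%) + (+6.8160%) = +1.1360%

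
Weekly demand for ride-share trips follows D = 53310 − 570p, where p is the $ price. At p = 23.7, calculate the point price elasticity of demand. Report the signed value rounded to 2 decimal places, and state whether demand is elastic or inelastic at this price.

dD/dp = −570. At p = 23.7, D = 53310 − 570(23.7) = 39801.
Ed = (dD/dp)·(p/D) = −570 × (23.7/39801) = -0.3394…
|Ed| = 0.34 < 1, so demand is inelastic.

-0.34; inelastic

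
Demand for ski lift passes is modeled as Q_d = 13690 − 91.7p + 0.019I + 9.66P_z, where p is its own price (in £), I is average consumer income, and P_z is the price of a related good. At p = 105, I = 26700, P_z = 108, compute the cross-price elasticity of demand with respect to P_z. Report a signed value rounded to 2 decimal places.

At the given values, Q_d = 13690 − 91.7(105) + 0.019(26700) + 9.66(108) = 5612.08.
∂Q_d/∂P_z = 9.66.
E = (9.66) × (108/5612.08) = 0.1858…

0.19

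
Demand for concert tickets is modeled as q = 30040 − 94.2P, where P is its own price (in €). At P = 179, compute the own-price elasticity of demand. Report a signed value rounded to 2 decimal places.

At the given values, q = 30040 − 94.2(179) = 13178.2.
∂q/∂P = −94.2.
E = (-94.2) × (179/13178.2) = -1.2795…

-1.28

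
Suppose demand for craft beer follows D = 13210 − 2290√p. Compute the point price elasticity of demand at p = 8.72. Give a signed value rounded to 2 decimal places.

dD/dp = −2290/(2√p) = -387.746. At p = 8.72, D = 6447.71.
Ed = (dD/dp)·(p/D) = (-387.746) × (8.72/6447.71) = -0.5243…

-0.52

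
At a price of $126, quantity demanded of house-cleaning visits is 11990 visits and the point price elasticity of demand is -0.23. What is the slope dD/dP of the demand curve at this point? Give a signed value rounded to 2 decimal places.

Ed = (dD/dP)·(P/D) ⇒ dD/dP = Ed·D/P = (-0.23)·11990/126 = -21.8865…

-21.89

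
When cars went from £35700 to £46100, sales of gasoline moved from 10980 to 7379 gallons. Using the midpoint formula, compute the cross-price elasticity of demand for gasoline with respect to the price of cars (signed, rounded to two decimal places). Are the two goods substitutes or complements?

%ΔQ_{gasoline} = (7379 − 10980)/avg = -3601/9179.5 = -0.392287…
%ΔP_{cars} = (46100 − 35700)/avg = 10400/40900 = 0.254278…
E_cross = (-3601/9179.5) / (10400/40900) = -1.5427…
E_cross < 0 ⇒ the goods are complements.

-1.54; complements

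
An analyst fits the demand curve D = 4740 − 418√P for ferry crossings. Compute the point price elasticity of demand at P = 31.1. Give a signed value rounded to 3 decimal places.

-0.484

dD/dP = −418/(2√P) = -37.4771. At P = 31.1, D = 2408.92.
Ed = (dD/dP)·(P/D) = (-37.4771) × (31.1/2408.92) = -0.48384…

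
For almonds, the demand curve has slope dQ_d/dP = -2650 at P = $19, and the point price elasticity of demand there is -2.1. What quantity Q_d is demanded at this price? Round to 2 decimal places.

Ed = (dQ_d/dP)·(P/Q_d) ⇒ Q_d = (dQ_d/dP)·P/Ed = (-2650)·19/(-2.1) = 23976.1904…

23976.19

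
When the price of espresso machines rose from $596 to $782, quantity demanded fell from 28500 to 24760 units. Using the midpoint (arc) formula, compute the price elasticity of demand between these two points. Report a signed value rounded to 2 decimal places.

%ΔQ = (24760 − 28500) / [(28500 + 24760)/2] = -3740/26630 = -0.140443…
%ΔP = (782 − 596) / [(596 + 782)/2] = 186/689 = 0.269956…
Arc Ed = %ΔQ / %ΔP = (-3740/26630) / (186/689) = -0.5202…

-0.52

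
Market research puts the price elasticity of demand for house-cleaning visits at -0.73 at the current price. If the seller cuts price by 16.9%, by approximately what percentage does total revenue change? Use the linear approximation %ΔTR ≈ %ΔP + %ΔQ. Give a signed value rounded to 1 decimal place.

-4.6%

%ΔQ ≈ Ed × %ΔP = (-0.73) × (-16.9%) = +12.3370%
%ΔTR ≈ %ΔP + %ΔQ = (-16.9%) + (+12.3370%) = -4.5630%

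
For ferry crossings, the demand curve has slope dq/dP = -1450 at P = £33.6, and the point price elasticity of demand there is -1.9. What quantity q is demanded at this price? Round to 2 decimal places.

Ed = (dq/dP)·(P/q) ⇒ q = (dq/dP)·P/Ed = (-1450)·33.6/(-1.9) = 25642.1052…

25642.11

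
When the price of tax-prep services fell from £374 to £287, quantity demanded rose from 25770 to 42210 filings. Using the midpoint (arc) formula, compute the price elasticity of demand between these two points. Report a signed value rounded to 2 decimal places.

-1.84

%ΔQ = (42210 − 25770) / [(25770 + 42210)/2] = 16440/33990 = 0.483671…
%ΔP = (287 − 374) / [(374 + 287)/2] = -87/330.5 = -0.263237…
Arc Ed = %ΔQ / %ΔP = (16440/33990) / (-87/330.5) = -1.8373…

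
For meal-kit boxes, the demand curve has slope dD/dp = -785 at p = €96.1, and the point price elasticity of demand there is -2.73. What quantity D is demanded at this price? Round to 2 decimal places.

27633.15

Ed = (dD/dp)·(p/D) ⇒ D = (dD/dp)·p/Ed = (-785)·96.1/(-2.73) = 27633.1501…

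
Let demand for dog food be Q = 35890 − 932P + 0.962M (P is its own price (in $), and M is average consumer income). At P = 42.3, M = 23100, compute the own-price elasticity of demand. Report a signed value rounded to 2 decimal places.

-2.11

At the given values, Q = 35890 − 932(42.3) + 0.962(23100) = 18688.6.
∂Q/∂P = −932.
E = (-932) × (42.3/18688.6) = -2.1094…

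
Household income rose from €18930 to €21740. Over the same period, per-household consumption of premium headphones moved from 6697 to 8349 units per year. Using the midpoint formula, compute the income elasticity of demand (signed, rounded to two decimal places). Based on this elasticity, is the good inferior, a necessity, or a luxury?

1.59; luxury

%ΔQ = (8349 − 6697)/[( 6697 + 8349)/2] = 1652/7523 = 0.219593…
%ΔIncome = (21740 − 18930)/[( 18930 + 21740)/2] = 2810/20335 = 0.138185…
E_income = (1652/7523) / (2810/20335) = 1.5891…
E_income > 1 ⇒ normal good, luxury.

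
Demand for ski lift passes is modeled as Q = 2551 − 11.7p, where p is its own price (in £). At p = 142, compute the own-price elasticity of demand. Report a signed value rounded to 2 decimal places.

-1.87

At the given values, Q = 2551 − 11.7(142) = 889.6.
∂Q/∂p = −11.7.
E = (-11.7) × (142/889.6) = -1.8675…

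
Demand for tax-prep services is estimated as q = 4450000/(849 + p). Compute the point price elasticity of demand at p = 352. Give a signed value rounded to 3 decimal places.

dq/dp = −4450000/(849 + p)² = -3.08513. At p = 352, q = 3705.25.
Ed = (dq/dp)·(p/q) = (-3.08513) × (352/3705.25) = -0.29308…

-0.293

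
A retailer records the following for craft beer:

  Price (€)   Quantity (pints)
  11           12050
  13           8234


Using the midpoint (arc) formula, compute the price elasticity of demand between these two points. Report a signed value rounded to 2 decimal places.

%ΔQ = (8234 − 12050) / [(12050 + 8234)/2] = -3816/10142 = -0.376257…
%ΔP = (13 − 11) / [(11 + 13)/2] = 2/12 = 0.166666…
Arc Ed = %ΔQ / %ΔP = (-3816/10142) / (2/12) = -2.2575…

-2.26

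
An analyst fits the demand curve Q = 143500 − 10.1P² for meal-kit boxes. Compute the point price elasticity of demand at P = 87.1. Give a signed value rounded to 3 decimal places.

dQ/dP = −2·10.1·P = -1759.42. At P = 87.1, Q = 66877.259.
Ed = (dQ/dP)·(P/Q) = (-1759.42) × (87.1/66877.259) = -2.29144…

-2.291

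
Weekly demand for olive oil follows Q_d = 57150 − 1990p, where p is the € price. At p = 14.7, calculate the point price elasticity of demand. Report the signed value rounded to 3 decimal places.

-1.049

dQ_d/dp = −1990. At p = 14.7, Q_d = 57150 − 1990(14.7) = 27897.
Ed = (dQ_d/dp)·(p/Q_d) = −1990 × (14.7/27897) = -1.04860…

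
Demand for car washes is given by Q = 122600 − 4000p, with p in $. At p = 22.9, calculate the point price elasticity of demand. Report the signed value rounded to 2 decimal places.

dQ/dp = −4000. At p = 22.9, Q = 122600 − 4000(22.9) = 31000.
Ed = (dQ/dp)·(p/Q) = −4000 × (22.9/31000) = -2.9548…

-2.95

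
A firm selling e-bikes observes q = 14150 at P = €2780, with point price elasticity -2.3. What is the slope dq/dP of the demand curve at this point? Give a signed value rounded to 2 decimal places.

Ed = (dq/dP)·(P/q) ⇒ dq/dP = Ed·q/P = (-2.3)·14150/2780 = -11.7068…

-11.71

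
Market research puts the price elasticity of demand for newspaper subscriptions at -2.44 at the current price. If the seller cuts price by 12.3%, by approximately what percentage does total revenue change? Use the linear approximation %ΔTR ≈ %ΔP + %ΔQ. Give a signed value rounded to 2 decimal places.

%ΔQ ≈ Ed × %ΔP = (-2.44) × (-12.3%) = +30.0120%
%ΔTR ≈ %ΔP + %ΔQ = (-12.3%) + (+30.0120%) = +17.7120%

+17.71%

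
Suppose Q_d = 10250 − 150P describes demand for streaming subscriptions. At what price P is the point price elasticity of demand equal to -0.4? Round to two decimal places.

Ed = −150P/(10250 − 150P). Set this equal to -0.4:
150P = 0.4·(10250 − 150P) ⇒ 150P(1 + 0.4) = 0.4·10250
P = 0.4·10250 / (150·1.4) = 19.5238…

19.52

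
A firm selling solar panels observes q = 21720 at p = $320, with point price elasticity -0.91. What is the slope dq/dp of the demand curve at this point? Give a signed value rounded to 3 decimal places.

-61.766

Ed = (dq/dp)·(p/q) ⇒ dq/dp = Ed·q/p = (-0.91)·21720/320 = -61.76625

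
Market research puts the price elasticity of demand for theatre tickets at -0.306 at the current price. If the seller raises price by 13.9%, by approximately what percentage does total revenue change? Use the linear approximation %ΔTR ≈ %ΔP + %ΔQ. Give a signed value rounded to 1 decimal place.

+9.6%

%ΔQ ≈ Ed × %ΔP = (-0.306) × (+13.9%) = -4.2534%
%ΔTR ≈ %ΔP + %ΔQ = (+13.9%) + (-4.2534%) = +9.6466%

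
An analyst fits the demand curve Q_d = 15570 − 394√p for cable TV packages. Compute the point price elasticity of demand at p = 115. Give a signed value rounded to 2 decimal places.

-0.19

dQ_d/dp = −394/(2√p) = -18.3703. At p = 115, Q_d = 11344.8.
Ed = (dQ_d/dp)·(p/Q_d) = (-18.3703) × (115/11344.8) = -0.1862…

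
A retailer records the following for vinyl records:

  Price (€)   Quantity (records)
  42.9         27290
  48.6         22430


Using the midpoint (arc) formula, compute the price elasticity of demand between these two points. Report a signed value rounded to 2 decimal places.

%ΔQ = (22430 − 27290) / [(27290 + 22430)/2] = -4860/24860 = -0.195494…
%ΔP = (48.6 − 42.9) / [(42.9 + 48.6)/2] = 5.7/45.75 = 0.124590…
Arc Ed = %ΔQ / %ΔP = (-4860/24860) / (5.7/45.75) = -1.5691…

-1.57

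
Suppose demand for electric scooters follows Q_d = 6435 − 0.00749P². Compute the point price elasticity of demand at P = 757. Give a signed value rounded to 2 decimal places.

-4.01

dQ_d/dP = −2·0.00749·P = -11.33986. At P = 757, Q_d = 2142.86299.
Ed = (dQ_d/dP)·(P/Q_d) = (-11.33986) × (757/2142.86299) = -4.0059…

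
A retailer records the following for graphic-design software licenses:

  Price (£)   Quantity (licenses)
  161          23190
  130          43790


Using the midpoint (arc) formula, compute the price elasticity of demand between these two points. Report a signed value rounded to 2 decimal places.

-2.89

%ΔQ = (43790 − 23190) / [(23190 + 43790)/2] = 20600/33490 = 0.615108…
%ΔP = (130 − 161) / [(161 + 130)/2] = -31/145.5 = -0.213058…
Arc Ed = %ΔQ / %ΔP = (20600/33490) / (-31/145.5) = -2.8870…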